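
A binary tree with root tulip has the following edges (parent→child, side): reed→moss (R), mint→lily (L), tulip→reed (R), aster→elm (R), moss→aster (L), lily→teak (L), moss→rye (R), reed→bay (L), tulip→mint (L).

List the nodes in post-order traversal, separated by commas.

teak, lily, mint, bay, elm, aster, rye, moss, reed, tulip

Post-order visits the left subtree, then the right subtree, then the node.
At tulip: go left to mint.
  At mint: go left to lily.
    At lily: go left to teak.
      teak is a leaf — visit teak.
    At lily: no right child.
    Visit lily.
  At mint: no right child.
  Visit mint.
At tulip: go right to reed.
  At reed: go left to bay.
    bay is a leaf — visit bay.
  At reed: go right to moss.
    At moss: go left to aster.
      At aster: no left child.
      At aster: go right to elm.
        elm is a leaf — visit elm.
      Visit aster.
    At moss: go right to rye.
      rye is a leaf — visit rye.
    Visit moss.
  Visit reed.
Visit tulip.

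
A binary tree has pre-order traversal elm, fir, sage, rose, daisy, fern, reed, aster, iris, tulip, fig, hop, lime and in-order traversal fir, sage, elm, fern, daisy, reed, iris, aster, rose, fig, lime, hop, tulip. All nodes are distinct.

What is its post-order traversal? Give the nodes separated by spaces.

sage fir fern iris aster reed daisy lime hop fig tulip rose elm

The first element of pre-order is the root; it splits in-order into left and right subtrees.
Root elm: left subtree has 2 nodes {fir, sage}, right has 10 {fern, daisy, reed, iris, aster, rose, fig, lime, hop, tulip}.
  Root fir: left subtree has 0 nodes { }, right has 1 {sage}.
  Root rose: left subtree has 5 nodes {fern, daisy, reed, iris, aster}, right has 4 {fig, lime, hop, tulip}.
    Root daisy: left subtree has 1 node {fern}, right has 3 {reed, iris, aster}.
      Root reed: left subtree has 0 nodes { }, right has 2 {iris, aster}.
        Root aster: left subtree has 1 node {iris}, right has 0 { }.
    Root tulip: left subtree has 3 nodes {fig, lime, hop}, right has 0 { }.
      Root fig: left subtree has 0 nodes { }, right has 2 {lime, hop}.
        Root hop: left subtree has 1 node {lime}, right has 0 { }.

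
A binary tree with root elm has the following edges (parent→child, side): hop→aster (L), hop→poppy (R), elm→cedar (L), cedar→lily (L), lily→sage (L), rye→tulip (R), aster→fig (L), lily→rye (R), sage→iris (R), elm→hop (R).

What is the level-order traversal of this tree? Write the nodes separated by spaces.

Level-order visits nodes level by level from the root, left to right within each level.
Level 0: elm
Level 1: cedar, hop
Level 2: lily, aster, poppy
Level 3: sage, rye, fig
Level 4: iris, tulip

elm cedar hop lily aster poppy sage rye fig iris tulip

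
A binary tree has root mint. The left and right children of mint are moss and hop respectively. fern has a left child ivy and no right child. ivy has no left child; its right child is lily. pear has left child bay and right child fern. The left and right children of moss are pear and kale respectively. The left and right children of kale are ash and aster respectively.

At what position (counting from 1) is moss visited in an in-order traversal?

6

In-order visits the left subtree, then the node, then the right subtree.
At mint: go left to moss.
  At moss: go left to pear.
    At pear: go left to bay.
      bay is a leaf — visit bay.
    Visit pear.
    At pear: go right to fern.
      At fern: go left to ivy.
        At ivy: no left child.
        Visit ivy.
        At ivy: go right to lily.
          lily is a leaf — visit lily.
      Visit fern.
      At fern: no right child.
  Visit moss.
  At moss: go right to kale.
    At kale: go left to ash.
      ash is a leaf — visit ash.
    Visit kale.
    At kale: go right to aster.
      aster is a leaf — visit aster.
Visit mint.
At mint: go right to hop.
  hop is a leaf — visit hop.
Full in-order sequence: bay, pear, ivy, lily, fern, moss, ash, kale, aster, mint, hop.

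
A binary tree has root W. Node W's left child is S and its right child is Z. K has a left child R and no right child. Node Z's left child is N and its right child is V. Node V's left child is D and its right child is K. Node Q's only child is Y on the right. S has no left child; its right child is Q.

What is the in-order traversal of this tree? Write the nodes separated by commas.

In-order visits the left subtree, then the node, then the right subtree.
At W: go left to S.
  At S: no left child.
  Visit S.
  At S: go right to Q.
    At Q: no left child.
    Visit Q.
    At Q: go right to Y.
      Y is a leaf — visit Y.
Visit W.
At W: go right to Z.
  At Z: go left to N.
    N is a leaf — visit N.
  Visit Z.
  At Z: go right to V.
    At V: go left to D.
      D is a leaf — visit D.
    Visit V.
    At V: go right to K.
      At K: go left to R.
        R is a leaf — visit R.
      Visit K.
      At K: no right child.

S, Q, Y, W, N, Z, D, V, R, K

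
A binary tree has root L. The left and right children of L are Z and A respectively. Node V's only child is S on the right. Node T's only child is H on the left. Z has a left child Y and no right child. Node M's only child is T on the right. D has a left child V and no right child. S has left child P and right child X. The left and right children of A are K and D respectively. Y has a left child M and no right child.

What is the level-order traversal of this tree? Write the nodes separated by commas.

Level-order visits nodes level by level from the root, left to right within each level.
Level 0: L
Level 1: Z, A
Level 2: Y, K, D
Level 3: M, V
Level 4: T, S
Level 5: H, P, X

L, Z, A, Y, K, D, M, V, T, S, H, P, X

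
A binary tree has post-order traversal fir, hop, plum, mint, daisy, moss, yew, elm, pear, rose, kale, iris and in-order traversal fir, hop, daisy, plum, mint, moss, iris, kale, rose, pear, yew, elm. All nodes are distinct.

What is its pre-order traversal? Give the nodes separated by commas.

iris, moss, daisy, hop, fir, mint, plum, kale, rose, pear, elm, yew

The last element of post-order is the root; it splits in-order into left and right subtrees.
Root iris: left subtree has 6 nodes {fir, hop, daisy, plum, mint, moss}, right has 5 {kale, rose, pear, yew, elm}.
  Root moss: left subtree has 5 nodes {fir, hop, daisy, plum, mint}, right has 0 { }.
    Root daisy: left subtree has 2 nodes {fir, hop}, right has 2 {plum, mint}.
      Root hop: left subtree has 1 node {fir}, right has 0 { }.
      Root mint: left subtree has 1 node {plum}, right has 0 { }.
  Root kale: left subtree has 0 nodes { }, right has 4 {rose, pear, yew, elm}.
    Root rose: left subtree has 0 nodes { }, right has 3 {pear, yew, elm}.
      Root pear: left subtree has 0 nodes { }, right has 2 {yew, elm}.
        Root elm: left subtree has 1 node {yew}, right has 0 { }.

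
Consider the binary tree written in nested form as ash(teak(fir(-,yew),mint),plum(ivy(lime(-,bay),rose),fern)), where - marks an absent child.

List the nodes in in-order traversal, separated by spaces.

In-order visits the left subtree, then the node, then the right subtree.
At ash: go left to teak.
  At teak: go left to fir.
    At fir: no left child.
    Visit fir.
    At fir: go right to yew.
      yew is a leaf — visit yew.
  Visit teak.
  At teak: go right to mint.
    mint is a leaf — visit mint.
Visit ash.
At ash: go right to plum.
  At plum: go left to ivy.
    At ivy: go left to lime.
      At lime: no left child.
      Visit lime.
      At lime: go right to bay.
        bay is a leaf — visit bay.
    Visit ivy.
    At ivy: go right to rose.
      rose is a leaf — visit rose.
  Visit plum.
  At plum: go right to fern.
    fern is a leaf — visit fern.

fir yew teak mint ash lime bay ivy rose plum fern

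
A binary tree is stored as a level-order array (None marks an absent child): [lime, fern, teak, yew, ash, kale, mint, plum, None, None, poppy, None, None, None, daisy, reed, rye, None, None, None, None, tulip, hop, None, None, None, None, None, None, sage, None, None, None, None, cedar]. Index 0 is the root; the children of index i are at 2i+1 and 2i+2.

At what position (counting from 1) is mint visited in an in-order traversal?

In-order visits the left subtree, then the node, then the right subtree.
At lime: go left to fern.
  At fern: go left to yew.
    At yew: go left to plum.
      At plum: go left to reed.
        reed is a leaf — visit reed.
      Visit plum.
      At plum: go right to rye.
        At rye: no left child.
        Visit rye.
        At rye: go right to cedar.
          cedar is a leaf — visit cedar.
    Visit yew.
    At yew: no right child.
  Visit fern.
  At fern: go right to ash.
    At ash: no left child.
    Visit ash.
    At ash: go right to poppy.
      At poppy: go left to tulip.
        tulip is a leaf — visit tulip.
      Visit poppy.
      At poppy: go right to hop.
        hop is a leaf — visit hop.
Visit lime.
At lime: go right to teak.
  At teak: go left to kale.
    kale is a leaf — visit kale.
  Visit teak.
  At teak: go right to mint.
    At mint: no left child.
    Visit mint.
    At mint: go right to daisy.
      At daisy: go left to sage.
        sage is a leaf — visit sage.
      Visit daisy.
      At daisy: no right child.
Full in-order sequence: reed, plum, rye, cedar, yew, fern, ash, tulip, poppy, hop, lime, kale, teak, mint, sage, daisy.

14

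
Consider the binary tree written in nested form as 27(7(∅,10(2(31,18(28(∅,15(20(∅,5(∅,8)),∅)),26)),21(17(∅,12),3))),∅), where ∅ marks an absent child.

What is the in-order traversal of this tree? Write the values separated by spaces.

In-order visits the left subtree, then the node, then the right subtree.
At 27: go left to 7.
  At 7: no left child.
  Visit 7.
  At 7: go right to 10.
    At 10: go left to 2.
      At 2: go left to 31.
        31 is a leaf — visit 31.
      Visit 2.
      At 2: go right to 18.
        At 18: go left to 28.
          At 28: no left child.
          Visit 28.
          At 28: go right to 15.
            At 15: go left to 20.
              At 20: no left child.
              Visit 20.
              At 20: go right to 5.
                At 5: no left child.
                Visit 5.
                At 5: go right to 8.
                  8 is a leaf — visit 8.
            Visit 15.
            At 15: no right child.
        Visit 18.
        At 18: go right to 26.
          26 is a leaf — visit 26.
    Visit 10.
    At 10: go right to 21.
      At 21: go left to 17.
        At 17: no left child.
        Visit 17.
        At 17: go right to 12.
          12 is a leaf — visit 12.
      Visit 21.
      At 21: go right to 3.
        3 is a leaf — visit 3.
Visit 27.
At 27: no right child.

7 31 2 28 20 5 8 15 18 26 10 17 12 21 3 27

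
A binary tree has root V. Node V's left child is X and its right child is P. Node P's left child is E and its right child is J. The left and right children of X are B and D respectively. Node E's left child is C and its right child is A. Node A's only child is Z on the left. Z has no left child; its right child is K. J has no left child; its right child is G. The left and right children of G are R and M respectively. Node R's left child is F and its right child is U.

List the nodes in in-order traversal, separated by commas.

In-order visits the left subtree, then the node, then the right subtree.
At V: go left to X.
  At X: go left to B.
    B is a leaf — visit B.
  Visit X.
  At X: go right to D.
    D is a leaf — visit D.
Visit V.
At V: go right to P.
  At P: go left to E.
    At E: go left to C.
      C is a leaf — visit C.
    Visit E.
    At E: go right to A.
      At A: go left to Z.
        At Z: no left child.
        Visit Z.
        At Z: go right to K.
          K is a leaf — visit K.
      Visit A.
      At A: no right child.
  Visit P.
  At P: go right to J.
    At J: no left child.
    Visit J.
    At J: go right to G.
      At G: go left to R.
        At R: go left to F.
          F is a leaf — visit F.
        Visit R.
        At R: go right to U.
          U is a leaf — visit U.
      Visit G.
      At G: go right to M.
        M is a leaf — visit M.

B, X, D, V, C, E, Z, K, A, P, J, F, R, U, G, M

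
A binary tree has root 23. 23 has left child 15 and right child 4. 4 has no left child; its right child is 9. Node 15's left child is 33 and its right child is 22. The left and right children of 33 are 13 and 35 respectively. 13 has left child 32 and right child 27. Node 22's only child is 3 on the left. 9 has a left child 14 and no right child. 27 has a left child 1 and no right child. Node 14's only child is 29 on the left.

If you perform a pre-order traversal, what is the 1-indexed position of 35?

8

Pre-order visits the node, then its left subtree, then its right subtree.
Visit 23.
At 23: go left to 15.
  Visit 15.
  At 15: go left to 33.
    Visit 33.
    At 33: go left to 13.
      Visit 13.
      At 13: go left to 32.
        32 is a leaf — visit 32.
      At 13: go right to 27.
        Visit 27.
        At 27: go left to 1.
          1 is a leaf — visit 1.
        At 27: no right child.
    At 33: go right to 35.
      35 is a leaf — visit 35.
  At 15: go right to 22.
    Visit 22.
    At 22: go left to 3.
      3 is a leaf — visit 3.
    At 22: no right child.
At 23: go right to 4.
  Visit 4.
  At 4: no left child.
  At 4: go right to 9.
    Visit 9.
    At 9: go left to 14.
      Visit 14.
      At 14: go left to 29.
        29 is a leaf — visit 29.
      At 14: no right child.
    At 9: no right child.
Full pre-order sequence: 23, 15, 33, 13, 32, 27, 1, 35, 22, 3, 4, 9, 14, 29.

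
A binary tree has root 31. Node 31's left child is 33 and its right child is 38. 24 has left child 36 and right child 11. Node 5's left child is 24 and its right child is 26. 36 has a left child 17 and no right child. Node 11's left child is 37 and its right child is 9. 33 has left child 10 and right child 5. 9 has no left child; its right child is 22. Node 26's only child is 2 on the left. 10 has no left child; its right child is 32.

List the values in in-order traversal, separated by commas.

In-order visits the left subtree, then the node, then the right subtree.
At 31: go left to 33.
  At 33: go left to 10.
    At 10: no left child.
    Visit 10.
    At 10: go right to 32.
      32 is a leaf — visit 32.
  Visit 33.
  At 33: go right to 5.
    At 5: go left to 24.
      At 24: go left to 36.
        At 36: go left to 17.
          17 is a leaf — visit 17.
        Visit 36.
        At 36: no right child.
      Visit 24.
      At 24: go right to 11.
        At 11: go left to 37.
          37 is a leaf — visit 37.
        Visit 11.
        At 11: go right to 9.
          At 9: no left child.
          Visit 9.
          At 9: go right to 22.
            22 is a leaf — visit 22.
    Visit 5.
    At 5: go right to 26.
      At 26: go left to 2.
        2 is a leaf — visit 2.
      Visit 26.
      At 26: no right child.
Visit 31.
At 31: go right to 38.
  38 is a leaf — visit 38.

10, 32, 33, 17, 36, 24, 37, 11, 9, 22, 5, 2, 26, 31, 38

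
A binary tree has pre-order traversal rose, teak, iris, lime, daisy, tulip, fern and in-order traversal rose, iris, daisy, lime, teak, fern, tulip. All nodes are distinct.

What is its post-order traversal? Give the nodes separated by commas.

daisy, lime, iris, fern, tulip, teak, rose

The first element of pre-order is the root; it splits in-order into left and right subtrees.
Root rose: left subtree has 0 nodes { }, right has 6 {iris, daisy, lime, teak, fern, tulip}.
  Root teak: left subtree has 3 nodes {iris, daisy, lime}, right has 2 {fern, tulip}.
    Root iris: left subtree has 0 nodes { }, right has 2 {daisy, lime}.
      Root lime: left subtree has 1 node {daisy}, right has 0 { }.
    Root tulip: left subtree has 1 node {fern}, right has 0 { }.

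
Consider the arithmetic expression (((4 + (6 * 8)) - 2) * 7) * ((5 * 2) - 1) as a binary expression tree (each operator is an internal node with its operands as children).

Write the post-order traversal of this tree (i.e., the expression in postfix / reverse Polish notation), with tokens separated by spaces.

Post-order on an expression tree gives postfix notation: for each operator, emit left operand, right operand, then the operator.

4 6 8 * + 2 - 7 * 5 2 * 1 - *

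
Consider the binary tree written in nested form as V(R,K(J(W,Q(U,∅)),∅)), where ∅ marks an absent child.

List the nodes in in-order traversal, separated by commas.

R, V, W, J, U, Q, K

In-order visits the left subtree, then the node, then the right subtree.
At V: go left to R.
  R is a leaf — visit R.
Visit V.
At V: go right to K.
  At K: go left to J.
    At J: go left to W.
      W is a leaf — visit W.
    Visit J.
    At J: go right to Q.
      At Q: go left to U.
        U is a leaf — visit U.
      Visit Q.
      At Q: no right child.
  Visit K.
  At K: no right child.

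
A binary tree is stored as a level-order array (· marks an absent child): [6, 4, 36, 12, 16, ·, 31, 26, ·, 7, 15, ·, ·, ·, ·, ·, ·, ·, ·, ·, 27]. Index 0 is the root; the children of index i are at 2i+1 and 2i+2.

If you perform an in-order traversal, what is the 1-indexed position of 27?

In-order visits the left subtree, then the node, then the right subtree.
At 6: go left to 4.
  At 4: go left to 12.
    At 12: go left to 26.
      26 is a leaf — visit 26.
    Visit 12.
    At 12: no right child.
  Visit 4.
  At 4: go right to 16.
    At 16: go left to 7.
      At 7: no left child.
      Visit 7.
      At 7: go right to 27.
        27 is a leaf — visit 27.
    Visit 16.
    At 16: go right to 15.
      15 is a leaf — visit 15.
Visit 6.
At 6: go right to 36.
  At 36: no left child.
  Visit 36.
  At 36: go right to 31.
    31 is a leaf — visit 31.
Full in-order sequence: 26, 12, 4, 7, 27, 16, 15, 6, 36, 31.

5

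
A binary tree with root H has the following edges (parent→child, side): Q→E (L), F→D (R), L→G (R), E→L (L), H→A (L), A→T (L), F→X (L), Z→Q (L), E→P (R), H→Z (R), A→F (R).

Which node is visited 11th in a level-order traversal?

Level-order visits nodes level by level from the root, left to right within each level.
Level 0: H
Level 1: A, Z
Level 2: T, F, Q
Level 3: X, D, E
Level 4: L, P
Level 5: G
Full level-order sequence: H, A, Z, T, F, Q, X, D, E, L, P, G.

P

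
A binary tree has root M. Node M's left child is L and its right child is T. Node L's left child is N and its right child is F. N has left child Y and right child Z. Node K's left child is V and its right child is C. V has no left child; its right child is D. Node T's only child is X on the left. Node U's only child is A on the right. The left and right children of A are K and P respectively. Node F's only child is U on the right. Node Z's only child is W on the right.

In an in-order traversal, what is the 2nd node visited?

N

In-order visits the left subtree, then the node, then the right subtree.
At M: go left to L.
  At L: go left to N.
    At N: go left to Y.
      Y is a leaf — visit Y.
    Visit N.
    At N: go right to Z.
      At Z: no left child.
      Visit Z.
      At Z: go right to W.
        W is a leaf — visit W.
  Visit L.
  At L: go right to F.
    At F: no left child.
    Visit F.
    At F: go right to U.
      At U: no left child.
      Visit U.
      At U: go right to A.
        At A: go left to K.
          At K: go left to V.
            At V: no left child.
            Visit V.
            At V: go right to D.
              D is a leaf — visit D.
          Visit K.
          At K: go right to C.
            C is a leaf — visit C.
        Visit A.
        At A: go right to P.
          P is a leaf — visit P.
Visit M.
At M: go right to T.
  At T: go left to X.
    X is a leaf — visit X.
  Visit T.
  At T: no right child.
Full in-order sequence: Y, N, Z, W, L, F, U, V, D, K, C, A, P, M, X, T.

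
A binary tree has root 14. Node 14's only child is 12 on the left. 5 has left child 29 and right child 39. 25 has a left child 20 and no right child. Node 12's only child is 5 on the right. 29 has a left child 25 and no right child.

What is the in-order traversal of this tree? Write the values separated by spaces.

In-order visits the left subtree, then the node, then the right subtree.
At 14: go left to 12.
  At 12: no left child.
  Visit 12.
  At 12: go right to 5.
    At 5: go left to 29.
      At 29: go left to 25.
        At 25: go left to 20.
          20 is a leaf — visit 20.
        Visit 25.
        At 25: no right child.
      Visit 29.
      At 29: no right child.
    Visit 5.
    At 5: go right to 39.
      39 is a leaf — visit 39.
Visit 14.
At 14: no right child.

12 20 25 29 5 39 14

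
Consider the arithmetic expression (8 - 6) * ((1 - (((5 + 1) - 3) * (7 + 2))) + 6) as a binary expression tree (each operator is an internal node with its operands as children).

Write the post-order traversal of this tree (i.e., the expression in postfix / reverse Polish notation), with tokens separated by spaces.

8 6 - 1 5 1 + 3 - 7 2 + * - 6 + *

Post-order on an expression tree gives postfix notation: for each operator, emit left operand, right operand, then the operator.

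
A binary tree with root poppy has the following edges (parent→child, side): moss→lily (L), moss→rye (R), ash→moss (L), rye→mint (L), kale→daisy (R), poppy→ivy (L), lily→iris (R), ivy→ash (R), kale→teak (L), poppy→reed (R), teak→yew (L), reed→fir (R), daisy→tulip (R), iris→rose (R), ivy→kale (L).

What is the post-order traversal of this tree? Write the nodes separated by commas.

yew, teak, tulip, daisy, kale, rose, iris, lily, mint, rye, moss, ash, ivy, fir, reed, poppy

Post-order visits the left subtree, then the right subtree, then the node.
At poppy: go left to ivy.
  At ivy: go left to kale.
    At kale: go left to teak.
      At teak: go left to yew.
        yew is a leaf — visit yew.
      At teak: no right child.
      Visit teak.
    At kale: go right to daisy.
      At daisy: no left child.
      At daisy: go right to tulip.
        tulip is a leaf — visit tulip.
      Visit daisy.
    Visit kale.
  At ivy: go right to ash.
    At ash: go left to moss.
      At moss: go left to lily.
        At lily: no left child.
        At lily: go right to iris.
          At iris: no left child.
          At iris: go right to rose.
            rose is a leaf — visit rose.
          Visit iris.
        Visit lily.
      At moss: go right to rye.
        At rye: go left to mint.
          mint is a leaf — visit mint.
        At rye: no right child.
        Visit rye.
      Visit moss.
    At ash: no right child.
    Visit ash.
  Visit ivy.
At poppy: go right to reed.
  At reed: no left child.
  At reed: go right to fir.
    fir is a leaf — visit fir.
  Visit reed.
Visit poppy.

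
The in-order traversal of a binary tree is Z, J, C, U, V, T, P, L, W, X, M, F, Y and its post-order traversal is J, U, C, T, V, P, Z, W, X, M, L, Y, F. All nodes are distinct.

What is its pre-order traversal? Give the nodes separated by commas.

The last element of post-order is the root; it splits in-order into left and right subtrees.
Root F: left subtree has 11 nodes {Z, J, C, U, V, T, P, L, W, X, M}, right has 1 {Y}.
  Root L: left subtree has 7 nodes {Z, J, C, U, V, T, P}, right has 3 {W, X, M}.
    Root Z: left subtree has 0 nodes { }, right has 6 {J, C, U, V, T, P}.
      Root P: left subtree has 5 nodes {J, C, U, V, T}, right has 0 { }.
        Root V: left subtree has 3 nodes {J, C, U}, right has 1 {T}.
          Root C: left subtree has 1 node {J}, right has 1 {U}.
    Root M: left subtree has 2 nodes {W, X}, right has 0 { }.
      Root X: left subtree has 1 node {W}, right has 0 { }.

F, L, Z, P, V, C, J, U, T, M, X, W, Y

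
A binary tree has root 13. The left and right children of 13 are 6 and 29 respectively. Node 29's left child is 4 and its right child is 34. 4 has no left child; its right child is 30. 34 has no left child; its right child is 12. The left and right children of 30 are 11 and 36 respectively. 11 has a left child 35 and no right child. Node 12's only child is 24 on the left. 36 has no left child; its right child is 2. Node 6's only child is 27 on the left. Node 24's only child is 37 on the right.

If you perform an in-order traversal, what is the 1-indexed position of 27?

In-order visits the left subtree, then the node, then the right subtree.
At 13: go left to 6.
  At 6: go left to 27.
    27 is a leaf — visit 27.
  Visit 6.
  At 6: no right child.
Visit 13.
At 13: go right to 29.
  At 29: go left to 4.
    At 4: no left child.
    Visit 4.
    At 4: go right to 30.
      At 30: go left to 11.
        At 11: go left to 35.
          35 is a leaf — visit 35.
        Visit 11.
        At 11: no right child.
      Visit 30.
      At 30: go right to 36.
        At 36: no left child.
        Visit 36.
        At 36: go right to 2.
          2 is a leaf — visit 2.
  Visit 29.
  At 29: go right to 34.
    At 34: no left child.
    Visit 34.
    At 34: go right to 12.
      At 12: go left to 24.
        At 24: no left child.
        Visit 24.
        At 24: go right to 37.
          37 is a leaf — visit 37.
      Visit 12.
      At 12: no right child.
Full in-order sequence: 27, 6, 13, 4, 35, 11, 30, 36, 2, 29, 34, 24, 37, 12.

1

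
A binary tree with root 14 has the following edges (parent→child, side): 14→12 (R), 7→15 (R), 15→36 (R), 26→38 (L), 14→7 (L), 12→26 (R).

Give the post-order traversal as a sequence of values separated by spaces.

36 15 7 38 26 12 14

Post-order visits the left subtree, then the right subtree, then the node.
At 14: go left to 7.
  At 7: no left child.
  At 7: go right to 15.
    At 15: no left child.
    At 15: go right to 36.
      36 is a leaf — visit 36.
    Visit 15.
  Visit 7.
At 14: go right to 12.
  At 12: no left child.
  At 12: go right to 26.
    At 26: go left to 38.
      38 is a leaf — visit 38.
    At 26: no right child.
    Visit 26.
  Visit 12.
Visit 14.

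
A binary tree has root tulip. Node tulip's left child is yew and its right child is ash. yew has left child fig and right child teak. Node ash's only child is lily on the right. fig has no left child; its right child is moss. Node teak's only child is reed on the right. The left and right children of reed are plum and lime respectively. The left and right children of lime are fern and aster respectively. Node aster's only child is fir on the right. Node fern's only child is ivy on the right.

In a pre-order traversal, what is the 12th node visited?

Pre-order visits the node, then its left subtree, then its right subtree.
Visit tulip.
At tulip: go left to yew.
  Visit yew.
  At yew: go left to fig.
    Visit fig.
    At fig: no left child.
    At fig: go right to moss.
      moss is a leaf — visit moss.
  At yew: go right to teak.
    Visit teak.
    At teak: no left child.
    At teak: go right to reed.
      Visit reed.
      At reed: go left to plum.
        plum is a leaf — visit plum.
      At reed: go right to lime.
        Visit lime.
        At lime: go left to fern.
          Visit fern.
          At fern: no left child.
          At fern: go right to ivy.
            ivy is a leaf — visit ivy.
        At lime: go right to aster.
          Visit aster.
          At aster: no left child.
          At aster: go right to fir.
            fir is a leaf — visit fir.
At tulip: go right to ash.
  Visit ash.
  At ash: no left child.
  At ash: go right to lily.
    lily is a leaf — visit lily.
Full pre-order sequence: tulip, yew, fig, moss, teak, reed, plum, lime, fern, ivy, aster, fir, ash, lily.

fir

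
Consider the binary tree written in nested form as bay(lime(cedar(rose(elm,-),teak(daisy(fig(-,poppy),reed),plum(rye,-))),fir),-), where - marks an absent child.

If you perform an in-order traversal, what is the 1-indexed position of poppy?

In-order visits the left subtree, then the node, then the right subtree.
At bay: go left to lime.
  At lime: go left to cedar.
    At cedar: go left to rose.
      At rose: go left to elm.
        elm is a leaf — visit elm.
      Visit rose.
      At rose: no right child.
    Visit cedar.
    At cedar: go right to teak.
      At teak: go left to daisy.
        At daisy: go left to fig.
          At fig: no left child.
          Visit fig.
          At fig: go right to poppy.
            poppy is a leaf — visit poppy.
        Visit daisy.
        At daisy: go right to reed.
          reed is a leaf — visit reed.
      Visit teak.
      At teak: go right to plum.
        At plum: go left to rye.
          rye is a leaf — visit rye.
        Visit plum.
        At plum: no right child.
  Visit lime.
  At lime: go right to fir.
    fir is a leaf — visit fir.
Visit bay.
At bay: no right child.
Full in-order sequence: elm, rose, cedar, fig, poppy, daisy, reed, teak, rye, plum, lime, fir, bay.

5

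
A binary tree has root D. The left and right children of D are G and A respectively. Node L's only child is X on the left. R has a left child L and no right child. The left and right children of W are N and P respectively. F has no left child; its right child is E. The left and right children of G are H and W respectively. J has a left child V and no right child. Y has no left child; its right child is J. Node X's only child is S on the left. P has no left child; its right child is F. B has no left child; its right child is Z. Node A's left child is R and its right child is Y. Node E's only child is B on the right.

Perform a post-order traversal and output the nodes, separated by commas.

Post-order visits the left subtree, then the right subtree, then the node.
At D: go left to G.
  At G: go left to H.
    H is a leaf — visit H.
  At G: go right to W.
    At W: go left to N.
      N is a leaf — visit N.
    At W: go right to P.
      At P: no left child.
      At P: go right to F.
        At F: no left child.
        At F: go right to E.
          At E: no left child.
          At E: go right to B.
            At B: no left child.
            At B: go right to Z.
              Z is a leaf — visit Z.
            Visit B.
          Visit E.
        Visit F.
      Visit P.
    Visit W.
  Visit G.
At D: go right to A.
  At A: go left to R.
    At R: go left to L.
      At L: go left to X.
        At X: go left to S.
          S is a leaf — visit S.
        At X: no right child.
        Visit X.
      At L: no right child.
      Visit L.
    At R: no right child.
    Visit R.
  At A: go right to Y.
    At Y: no left child.
    At Y: go right to J.
      At J: go left to V.
        V is a leaf — visit V.
      At J: no right child.
      Visit J.
    Visit Y.
  Visit A.
Visit D.

H, N, Z, B, E, F, P, W, G, S, X, L, R, V, J, Y, A, D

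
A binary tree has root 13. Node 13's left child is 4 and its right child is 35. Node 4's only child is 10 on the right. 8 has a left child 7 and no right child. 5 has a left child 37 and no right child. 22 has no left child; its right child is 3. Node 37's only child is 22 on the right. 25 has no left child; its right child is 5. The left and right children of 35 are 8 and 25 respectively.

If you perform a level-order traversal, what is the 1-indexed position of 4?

Level-order visits nodes level by level from the root, left to right within each level.
Level 0: 13
Level 1: 4, 35
Level 2: 10, 8, 25
Level 3: 7, 5
Level 4: 37
Level 5: 22
Level 6: 3
Full level-order sequence: 13, 4, 35, 10, 8, 25, 7, 5, 37, 22, 3.

2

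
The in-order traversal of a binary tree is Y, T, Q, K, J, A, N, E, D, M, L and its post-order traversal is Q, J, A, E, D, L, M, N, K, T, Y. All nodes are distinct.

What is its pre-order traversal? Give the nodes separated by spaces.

Y T K Q N A J M D E L

The last element of post-order is the root; it splits in-order into left and right subtrees.
Root Y: left subtree has 0 nodes { }, right has 10 {T, Q, K, J, A, N, E, D, M, L}.
  Root T: left subtree has 0 nodes { }, right has 9 {Q, K, J, A, N, E, D, M, L}.
    Root K: left subtree has 1 node {Q}, right has 7 {J, A, N, E, D, M, L}.
      Root N: left subtree has 2 nodes {J, A}, right has 4 {E, D, M, L}.
        Root A: left subtree has 1 node {J}, right has 0 { }.
        Root M: left subtree has 2 nodes {E, D}, right has 1 {L}.
          Root D: left subtree has 1 node {E}, right has 0 { }.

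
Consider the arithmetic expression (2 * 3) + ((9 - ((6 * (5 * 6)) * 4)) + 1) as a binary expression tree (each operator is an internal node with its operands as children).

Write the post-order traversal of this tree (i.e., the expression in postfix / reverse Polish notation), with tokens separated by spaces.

Post-order on an expression tree gives postfix notation: for each operator, emit left operand, right operand, then the operator.

2 3 * 9 6 5 6 * * 4 * - 1 + +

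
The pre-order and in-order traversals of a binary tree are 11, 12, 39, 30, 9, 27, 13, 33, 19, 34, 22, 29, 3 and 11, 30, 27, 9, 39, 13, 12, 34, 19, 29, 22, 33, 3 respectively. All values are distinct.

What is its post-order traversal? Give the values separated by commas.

27, 9, 30, 13, 39, 34, 29, 22, 19, 3, 33, 12, 11

The first element of pre-order is the root; it splits in-order into left and right subtrees.
Root 11: left subtree has 0 nodes { }, right has 12 {30, 27, 9, 39, 13, 12, 34, 19, 29, 22, 33, 3}.
  Root 12: left subtree has 5 nodes {30, 27, 9, 39, 13}, right has 6 {34, 19, 29, 22, 33, 3}.
    Root 39: left subtree has 3 nodes {30, 27, 9}, right has 1 {13}.
      Root 30: left subtree has 0 nodes { }, right has 2 {27, 9}.
        Root 9: left subtree has 1 node {27}, right has 0 { }.
    Root 33: left subtree has 4 nodes {34, 19, 29, 22}, right has 1 {3}.
      Root 19: left subtree has 1 node {34}, right has 2 {29, 22}.
        Root 22: left subtree has 1 node {29}, right has 0 { }.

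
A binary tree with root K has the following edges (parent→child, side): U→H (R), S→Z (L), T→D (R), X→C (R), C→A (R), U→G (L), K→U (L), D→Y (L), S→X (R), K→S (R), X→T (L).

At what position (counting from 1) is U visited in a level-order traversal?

2

Level-order visits nodes level by level from the root, left to right within each level.
Level 0: K
Level 1: U, S
Level 2: G, H, Z, X
Level 3: T, C
Level 4: D, A
Level 5: Y
Full level-order sequence: K, U, S, G, H, Z, X, T, C, D, A, Y.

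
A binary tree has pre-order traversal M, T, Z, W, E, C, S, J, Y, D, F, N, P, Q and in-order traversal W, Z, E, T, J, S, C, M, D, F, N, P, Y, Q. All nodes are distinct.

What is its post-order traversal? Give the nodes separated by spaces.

The first element of pre-order is the root; it splits in-order into left and right subtrees.
Root M: left subtree has 7 nodes {W, Z, E, T, J, S, C}, right has 6 {D, F, N, P, Y, Q}.
  Root T: left subtree has 3 nodes {W, Z, E}, right has 3 {J, S, C}.
    Root Z: left subtree has 1 node {W}, right has 1 {E}.
    Root C: left subtree has 2 nodes {J, S}, right has 0 { }.
      Root S: left subtree has 1 node {J}, right has 0 { }.
  Root Y: left subtree has 4 nodes {D, F, N, P}, right has 1 {Q}.
    Root D: left subtree has 0 nodes { }, right has 3 {F, N, P}.
      Root F: left subtree has 0 nodes { }, right has 2 {N, P}.
        Root N: left subtree has 0 nodes { }, right has 1 {P}.

W E Z J S C T P N F D Q Y M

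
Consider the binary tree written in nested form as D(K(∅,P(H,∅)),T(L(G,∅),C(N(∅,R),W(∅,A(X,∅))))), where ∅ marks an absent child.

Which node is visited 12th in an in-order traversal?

X

In-order visits the left subtree, then the node, then the right subtree.
At D: go left to K.
  At K: no left child.
  Visit K.
  At K: go right to P.
    At P: go left to H.
      H is a leaf — visit H.
    Visit P.
    At P: no right child.
Visit D.
At D: go right to T.
  At T: go left to L.
    At L: go left to G.
      G is a leaf — visit G.
    Visit L.
    At L: no right child.
  Visit T.
  At T: go right to C.
    At C: go left to N.
      At N: no left child.
      Visit N.
      At N: go right to R.
        R is a leaf — visit R.
    Visit C.
    At C: go right to W.
      At W: no left child.
      Visit W.
      At W: go right to A.
        At A: go left to X.
          X is a leaf — visit X.
        Visit A.
        At A: no right child.
Full in-order sequence: K, H, P, D, G, L, T, N, R, C, W, X, A.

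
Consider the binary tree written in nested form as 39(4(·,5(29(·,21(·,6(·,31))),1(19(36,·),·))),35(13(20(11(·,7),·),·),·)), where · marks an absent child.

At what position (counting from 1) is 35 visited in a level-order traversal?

3

Level-order visits nodes level by level from the root, left to right within each level.
Level 0: 39
Level 1: 4, 35
Level 2: 5, 13
Level 3: 29, 1, 20
Level 4: 21, 19, 11
Level 5: 6, 36, 7
Level 6: 31
Full level-order sequence: 39, 4, 35, 5, 13, 29, 1, 20, 21, 19, 11, 6, 36, 7, 31.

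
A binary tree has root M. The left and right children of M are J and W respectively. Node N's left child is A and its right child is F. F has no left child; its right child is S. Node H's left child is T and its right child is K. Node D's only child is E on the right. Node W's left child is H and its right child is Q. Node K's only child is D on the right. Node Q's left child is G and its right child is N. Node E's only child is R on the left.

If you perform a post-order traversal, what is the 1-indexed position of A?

9

Post-order visits the left subtree, then the right subtree, then the node.
At M: go left to J.
  J is a leaf — visit J.
At M: go right to W.
  At W: go left to H.
    At H: go left to T.
      T is a leaf — visit T.
    At H: go right to K.
      At K: no left child.
      At K: go right to D.
        At D: no left child.
        At D: go right to E.
          At E: go left to R.
            R is a leaf — visit R.
          At E: no right child.
          Visit E.
        Visit D.
      Visit K.
    Visit H.
  At W: go right to Q.
    At Q: go left to G.
      G is a leaf — visit G.
    At Q: go right to N.
      At N: go left to A.
        A is a leaf — visit A.
      At N: go right to F.
        At F: no left child.
        At F: go right to S.
          S is a leaf — visit S.
        Visit F.
      Visit N.
    Visit Q.
  Visit W.
Visit M.
Full post-order sequence: J, T, R, E, D, K, H, G, A, S, F, N, Q, W, M.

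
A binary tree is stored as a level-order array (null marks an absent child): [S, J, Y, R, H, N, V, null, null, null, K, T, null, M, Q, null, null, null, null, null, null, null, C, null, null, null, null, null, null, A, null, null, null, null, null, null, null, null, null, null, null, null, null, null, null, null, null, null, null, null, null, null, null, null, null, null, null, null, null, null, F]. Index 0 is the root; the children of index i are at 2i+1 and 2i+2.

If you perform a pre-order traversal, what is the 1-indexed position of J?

2

Pre-order visits the node, then its left subtree, then its right subtree.
Visit S.
At S: go left to J.
  Visit J.
  At J: go left to R.
    R is a leaf — visit R.
  At J: go right to H.
    Visit H.
    At H: no left child.
    At H: go right to K.
      Visit K.
      At K: no left child.
      At K: go right to C.
        C is a leaf — visit C.
At S: go right to Y.
  Visit Y.
  At Y: go left to N.
    Visit N.
    At N: go left to T.
      T is a leaf — visit T.
    At N: no right child.
  At Y: go right to V.
    Visit V.
    At V: go left to M.
      M is a leaf — visit M.
    At V: go right to Q.
      Visit Q.
      At Q: go left to A.
        Visit A.
        At A: no left child.
        At A: go right to F.
          F is a leaf — visit F.
      At Q: no right child.
Full pre-order sequence: S, J, R, H, K, C, Y, N, T, V, M, Q, A, F.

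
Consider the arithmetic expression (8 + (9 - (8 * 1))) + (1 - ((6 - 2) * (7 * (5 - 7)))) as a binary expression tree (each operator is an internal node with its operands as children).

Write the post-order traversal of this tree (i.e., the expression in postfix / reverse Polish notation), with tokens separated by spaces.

8 9 8 1 * - + 1 6 2 - 7 5 7 - * * - +

Post-order on an expression tree gives postfix notation: for each operator, emit left operand, right operand, then the operator.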